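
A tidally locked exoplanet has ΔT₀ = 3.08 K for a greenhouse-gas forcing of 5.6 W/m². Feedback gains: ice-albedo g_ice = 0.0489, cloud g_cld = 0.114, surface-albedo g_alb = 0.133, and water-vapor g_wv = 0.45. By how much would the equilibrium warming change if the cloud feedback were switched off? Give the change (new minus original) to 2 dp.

-3.75 K

Original: g = 0.7459, ΔT = 3.08/(1−0.7459) = 12.1212 K.
Without cloud: g' = 0.6319, ΔT' = 3.08/(1−0.6319) = 8.3673 K.
Change = 8.3673 − 12.1212 = -3.75 K.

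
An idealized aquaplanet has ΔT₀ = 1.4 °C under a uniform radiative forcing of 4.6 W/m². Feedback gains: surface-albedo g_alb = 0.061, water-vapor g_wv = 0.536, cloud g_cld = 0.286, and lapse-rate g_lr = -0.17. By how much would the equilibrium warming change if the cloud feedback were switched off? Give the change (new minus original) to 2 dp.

-2.43 °C

Original: g = 0.713, ΔT = 1.4/(1−0.713) = 4.8780 °C.
Without cloud: g' = 0.427, ΔT' = 1.4/(1−0.427) = 2.4433 °C.
Change = 2.4433 − 4.8780 = -2.43 °C.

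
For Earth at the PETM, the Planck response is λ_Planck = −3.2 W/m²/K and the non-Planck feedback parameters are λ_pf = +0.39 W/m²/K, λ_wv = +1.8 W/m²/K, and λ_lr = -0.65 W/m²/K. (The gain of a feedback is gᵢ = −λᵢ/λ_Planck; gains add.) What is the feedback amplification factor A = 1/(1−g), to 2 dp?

1.93

Convert to gains: g_pf = 0.39/3.2 = 0.1219; g_wv = 1.8/3.2 = 0.5625; g_lr = -0.65/3.2 = -0.2031.
Total gain g = 0.4813.
A = 1/(1 − 0.4813) = 1.93.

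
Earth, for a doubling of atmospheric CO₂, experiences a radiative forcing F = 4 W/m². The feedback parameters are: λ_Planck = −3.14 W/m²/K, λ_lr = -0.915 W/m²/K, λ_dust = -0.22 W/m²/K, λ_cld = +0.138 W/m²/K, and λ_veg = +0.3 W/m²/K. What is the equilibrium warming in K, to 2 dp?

1.04 K

Net feedback parameter λ = (−3.14) + (-0.915) + (-0.22) + (+0.138) + (+0.3) = -3.837 W/m²/K.
ΔT = −F/λ = −4/(-3.837) = 1.04 K.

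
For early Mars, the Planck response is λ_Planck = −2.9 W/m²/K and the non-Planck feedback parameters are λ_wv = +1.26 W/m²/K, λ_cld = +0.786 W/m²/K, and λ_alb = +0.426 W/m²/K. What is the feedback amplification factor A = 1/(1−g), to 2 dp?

Convert to gains: g_wv = 1.26/2.9 = 0.4345; g_cld = 0.786/2.9 = 0.271; g_alb = 0.426/2.9 = 0.1469.
Total gain g = 0.8524.
A = 1/(1 − 0.8524) = 6.78.

6.78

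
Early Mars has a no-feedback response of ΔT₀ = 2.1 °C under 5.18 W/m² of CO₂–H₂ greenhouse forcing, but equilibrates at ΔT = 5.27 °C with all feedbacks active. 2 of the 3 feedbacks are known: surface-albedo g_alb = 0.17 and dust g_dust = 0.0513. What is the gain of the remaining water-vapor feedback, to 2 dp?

0.38

Amplification A = ΔT/ΔT₀ = 5.27/2.1 = 2.51.
Total gain g = 1 − 1/A = 1 − 1/2.51 = 0.6016.
Known gains sum to 0.17 + 0.0513 = 0.2213.
g_wv = 0.6016 − 0.2213 = 0.38.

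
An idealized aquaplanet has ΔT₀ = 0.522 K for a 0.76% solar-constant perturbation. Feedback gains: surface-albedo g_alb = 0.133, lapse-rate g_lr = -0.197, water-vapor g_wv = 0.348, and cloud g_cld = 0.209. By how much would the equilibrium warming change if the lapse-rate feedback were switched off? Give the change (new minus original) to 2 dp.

0.65 K

Original: g = 0.493, ΔT = 0.522/(1−0.493) = 1.0296 K.
Without lapse-rate: g' = 0.69, ΔT' = 0.522/(1−0.69) = 1.6839 K.
Change = 1.6839 − 1.0296 = 0.65 K.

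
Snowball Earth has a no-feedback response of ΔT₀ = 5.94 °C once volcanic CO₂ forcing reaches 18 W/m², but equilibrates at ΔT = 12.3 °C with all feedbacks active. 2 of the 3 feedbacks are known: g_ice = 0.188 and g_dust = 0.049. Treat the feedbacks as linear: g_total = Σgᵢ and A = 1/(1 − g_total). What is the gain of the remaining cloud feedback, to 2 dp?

Amplification A = ΔT/ΔT₀ = 12.3/5.94 = 2.071.
Total gain g = 1 − 1/A = 1 − 1/2.071 = 0.5171.
Known gains sum to 0.188 + 0.049 = 0.237.
g_cld = 0.5171 − 0.237 = 0.28.

0.28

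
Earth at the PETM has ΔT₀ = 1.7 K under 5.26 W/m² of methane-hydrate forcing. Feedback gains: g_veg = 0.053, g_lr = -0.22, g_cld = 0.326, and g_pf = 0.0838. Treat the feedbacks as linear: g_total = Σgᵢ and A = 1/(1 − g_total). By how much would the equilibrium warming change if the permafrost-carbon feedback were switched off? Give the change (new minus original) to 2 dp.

-0.22 K

Original: g = 0.2428, ΔT = 1.7/(1−0.2428) = 2.2451 K.
Without permafrost-carbon: g' = 0.159, ΔT' = 1.7/(1−0.159) = 2.0214 K.
Change = 2.0214 − 2.2451 = -0.22 K.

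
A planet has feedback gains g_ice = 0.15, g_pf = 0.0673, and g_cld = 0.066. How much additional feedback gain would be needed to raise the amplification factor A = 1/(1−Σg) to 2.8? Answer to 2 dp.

0.36

Current total gain = 0.2833.
Target gain for A = 2.8: g* = 1 − 1/2.8 = 0.6429.
Additional gain needed = 0.6429 − 0.2833 = 0.36.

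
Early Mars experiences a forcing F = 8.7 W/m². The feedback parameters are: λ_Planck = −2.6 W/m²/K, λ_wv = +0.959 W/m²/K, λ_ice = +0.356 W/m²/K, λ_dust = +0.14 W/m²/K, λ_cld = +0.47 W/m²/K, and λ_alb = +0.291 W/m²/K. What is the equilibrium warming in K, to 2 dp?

Net feedback parameter λ = (−2.6) + (+0.959) + (+0.356) + (+0.14) + (+0.47) + (+0.291) = -0.384 W/m²/K.
ΔT = −F/λ = −8.7/(-0.384) = 22.66 K.

22.66 K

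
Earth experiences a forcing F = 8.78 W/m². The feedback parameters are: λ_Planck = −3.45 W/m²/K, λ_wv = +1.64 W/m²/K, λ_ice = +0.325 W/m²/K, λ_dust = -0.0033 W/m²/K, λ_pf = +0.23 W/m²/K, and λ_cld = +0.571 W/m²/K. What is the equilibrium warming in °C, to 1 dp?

12.8 °C

Net feedback parameter λ = (−3.45) + (+1.64) + (+0.325) + (-0.0033) + (+0.23) + (+0.571) = -0.6873 W/m²/K.
ΔT = −F/λ = −8.78/(-0.6873) = 12.8 °C.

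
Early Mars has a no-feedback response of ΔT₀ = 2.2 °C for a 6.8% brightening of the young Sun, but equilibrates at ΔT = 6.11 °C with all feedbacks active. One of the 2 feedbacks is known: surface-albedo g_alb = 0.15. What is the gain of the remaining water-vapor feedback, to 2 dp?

0.49

Amplification A = ΔT/ΔT₀ = 6.11/2.2 = 2.777.
Total gain g = 1 − 1/A = 1 − 1/2.777 = 0.6399.
The known gain is 0.15.
g_wv = 0.6399 − 0.15 = 0.49.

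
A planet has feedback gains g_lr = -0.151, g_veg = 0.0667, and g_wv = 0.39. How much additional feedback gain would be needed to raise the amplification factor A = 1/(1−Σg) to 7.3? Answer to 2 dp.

0.56

Current total gain = 0.3057.
Target gain for A = 7.3: g* = 1 − 1/7.3 = 0.863.
Additional gain needed = 0.863 − 0.3057 = 0.56.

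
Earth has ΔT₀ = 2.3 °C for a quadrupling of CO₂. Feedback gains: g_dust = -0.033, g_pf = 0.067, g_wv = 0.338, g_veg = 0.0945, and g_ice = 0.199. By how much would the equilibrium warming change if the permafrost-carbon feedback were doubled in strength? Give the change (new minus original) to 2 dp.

Original: g = 0.6655, ΔT = 2.3/(1−0.6655) = 6.8759 °C.
With doubled permafrost-carbon: g' = 0.7325, ΔT' = 2.3/(1−0.7325) = 8.5981 °C.
Change = 8.5981 − 6.8759 = 1.72 °C.

1.72 °C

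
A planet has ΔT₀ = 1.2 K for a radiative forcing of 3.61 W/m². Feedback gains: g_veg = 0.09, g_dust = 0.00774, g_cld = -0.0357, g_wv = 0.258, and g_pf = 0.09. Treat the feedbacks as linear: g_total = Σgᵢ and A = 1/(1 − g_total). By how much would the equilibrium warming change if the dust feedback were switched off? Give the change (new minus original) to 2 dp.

Original: g = 0.41004, ΔT = 1.2/(1−0.41004) = 2.0340 K.
Without dust: g' = 0.4023, ΔT' = 1.2/(1−0.4023) = 2.0077 K.
Change = 2.0077 − 2.0340 = -0.03 K.

-0.03 K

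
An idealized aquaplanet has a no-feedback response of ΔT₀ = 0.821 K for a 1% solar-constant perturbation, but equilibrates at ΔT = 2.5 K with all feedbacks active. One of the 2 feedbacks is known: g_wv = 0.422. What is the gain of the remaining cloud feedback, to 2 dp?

0.25

Amplification A = ΔT/ΔT₀ = 2.5/0.821 = 3.045.
Total gain g = 1 − 1/A = 1 − 1/3.045 = 0.6716.
The known gain is 0.422.
g_cld = 0.6716 − 0.422 = 0.25.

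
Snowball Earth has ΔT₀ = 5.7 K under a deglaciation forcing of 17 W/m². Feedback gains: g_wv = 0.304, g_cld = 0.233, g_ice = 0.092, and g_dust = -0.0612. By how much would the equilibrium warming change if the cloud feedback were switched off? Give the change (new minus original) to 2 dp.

-4.62 K

Original: g = 0.5678, ΔT = 5.7/(1−0.5678) = 13.1883 K.
Without cloud: g' = 0.3348, ΔT' = 5.7/(1−0.3348) = 8.5689 K.
Change = 8.5689 − 13.1883 = -4.62 K.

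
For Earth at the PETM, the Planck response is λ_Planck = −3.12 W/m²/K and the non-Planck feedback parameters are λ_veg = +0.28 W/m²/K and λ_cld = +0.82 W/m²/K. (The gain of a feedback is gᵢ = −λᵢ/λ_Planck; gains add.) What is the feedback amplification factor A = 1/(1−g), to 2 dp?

1.54

Convert to gains: g_veg = 0.28/3.12 = 0.08974; g_cld = 0.82/3.12 = 0.2628.
Total gain g = 0.35254.
A = 1/(1 − 0.35254) = 1.54.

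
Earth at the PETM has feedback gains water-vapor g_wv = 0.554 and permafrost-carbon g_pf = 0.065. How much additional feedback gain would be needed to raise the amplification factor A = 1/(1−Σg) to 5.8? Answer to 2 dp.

Current total gain = 0.619.
Target gain for A = 5.8: g* = 1 − 1/5.8 = 0.8276.
Additional gain needed = 0.8276 − 0.619 = 0.21.

0.21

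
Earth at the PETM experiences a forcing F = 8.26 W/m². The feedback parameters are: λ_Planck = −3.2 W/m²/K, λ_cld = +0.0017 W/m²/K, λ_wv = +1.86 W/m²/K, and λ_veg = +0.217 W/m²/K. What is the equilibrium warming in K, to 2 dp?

7.37 K

Net feedback parameter λ = (−3.2) + (+0.0017) + (+1.86) + (+0.217) = -1.1213 W/m²/K.
ΔT = −F/λ = −8.26/(-1.1213) = 7.37 K.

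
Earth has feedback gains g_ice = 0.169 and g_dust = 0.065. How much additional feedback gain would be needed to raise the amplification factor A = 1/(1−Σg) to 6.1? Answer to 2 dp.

0.60

Current total gain = 0.234.
Target gain for A = 6.1: g* = 1 − 1/6.1 = 0.8361.
Additional gain needed = 0.8361 − 0.234 = 0.60.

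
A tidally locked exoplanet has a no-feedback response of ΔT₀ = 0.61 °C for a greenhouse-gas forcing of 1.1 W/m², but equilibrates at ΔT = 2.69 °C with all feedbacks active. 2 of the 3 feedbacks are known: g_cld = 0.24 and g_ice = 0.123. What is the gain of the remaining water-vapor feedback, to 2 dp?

0.41

Amplification A = ΔT/ΔT₀ = 2.69/0.61 = 4.41.
Total gain g = 1 − 1/A = 1 − 1/4.41 = 0.7732.
Known gains sum to 0.24 + 0.123 = 0.363.
g_wv = 0.7732 − 0.363 = 0.41.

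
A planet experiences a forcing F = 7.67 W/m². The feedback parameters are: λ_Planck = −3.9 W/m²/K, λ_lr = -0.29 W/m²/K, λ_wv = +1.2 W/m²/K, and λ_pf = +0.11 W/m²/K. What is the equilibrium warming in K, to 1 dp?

2.7 K

Net feedback parameter λ = (−3.9) + (-0.29) + (+1.2) + (+0.11) = -2.88 W/m²/K.
ΔT = −F/λ = −7.67/(-2.88) = 2.7 K.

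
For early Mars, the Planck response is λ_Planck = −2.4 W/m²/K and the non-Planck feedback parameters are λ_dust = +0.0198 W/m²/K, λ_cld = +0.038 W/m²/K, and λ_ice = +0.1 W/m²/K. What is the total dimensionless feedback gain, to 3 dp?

Convert to gains: g_dust = 0.0198/2.4 = 0.00825; g_cld = 0.038/2.4 = 0.01583; g_ice = 0.1/2.4 = 0.04167.
Total gain g = 0.06575.

0.066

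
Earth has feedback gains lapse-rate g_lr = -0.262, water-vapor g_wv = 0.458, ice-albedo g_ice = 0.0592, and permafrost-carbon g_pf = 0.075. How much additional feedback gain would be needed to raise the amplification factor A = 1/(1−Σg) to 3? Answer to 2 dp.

0.34

Current total gain = 0.3302.
Target gain for A = 3: g* = 1 − 1/3 = 0.6667.
Additional gain needed = 0.6667 − 0.3302 = 0.34.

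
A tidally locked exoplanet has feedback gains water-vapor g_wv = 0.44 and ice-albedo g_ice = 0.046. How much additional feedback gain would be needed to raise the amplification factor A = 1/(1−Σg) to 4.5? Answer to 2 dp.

0.29

Current total gain = 0.486.
Target gain for A = 4.5: g* = 1 − 1/4.5 = 0.7778.
Additional gain needed = 0.7778 − 0.486 = 0.29.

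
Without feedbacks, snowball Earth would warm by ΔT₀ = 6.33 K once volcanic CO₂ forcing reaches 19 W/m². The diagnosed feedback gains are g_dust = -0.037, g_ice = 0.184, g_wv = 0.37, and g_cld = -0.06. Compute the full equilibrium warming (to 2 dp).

Total gain g = -0.037 + 0.184 + 0.37 − 0.06 = 0.457.
Amplification A = 1/(1 − 0.457) = 1.842.
ΔT = 6.33 × 1.842 = 11.66 K.

11.66 K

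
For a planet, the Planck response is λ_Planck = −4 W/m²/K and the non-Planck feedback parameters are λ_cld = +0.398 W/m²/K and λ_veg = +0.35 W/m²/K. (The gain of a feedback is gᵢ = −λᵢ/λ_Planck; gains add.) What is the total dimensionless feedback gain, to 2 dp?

Convert to gains: g_cld = 0.398/4 = 0.0995; g_veg = 0.35/4 = 0.0875.
Total gain g = 0.187.

0.19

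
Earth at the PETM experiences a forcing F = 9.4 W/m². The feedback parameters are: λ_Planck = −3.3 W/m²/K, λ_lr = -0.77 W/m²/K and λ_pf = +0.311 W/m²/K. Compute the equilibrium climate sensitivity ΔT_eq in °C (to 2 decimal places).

2.50 °C

Net feedback parameter λ = (−3.3) + (-0.77) + (+0.311) = -3.759 W/m²/K.
ΔT = −F/λ = −9.4/(-3.759) = 2.50 °C.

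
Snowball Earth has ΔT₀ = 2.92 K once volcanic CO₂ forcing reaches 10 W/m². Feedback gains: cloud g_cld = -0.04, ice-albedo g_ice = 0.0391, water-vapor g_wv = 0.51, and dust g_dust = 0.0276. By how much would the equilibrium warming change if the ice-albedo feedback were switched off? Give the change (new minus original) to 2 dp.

Original: g = 0.5367, ΔT = 2.92/(1−0.5367) = 6.3026 K.
Without ice-albedo: g' = 0.4976, ΔT' = 2.92/(1−0.4976) = 5.8121 K.
Change = 5.8121 − 6.3026 = -0.49 K.

-0.49 K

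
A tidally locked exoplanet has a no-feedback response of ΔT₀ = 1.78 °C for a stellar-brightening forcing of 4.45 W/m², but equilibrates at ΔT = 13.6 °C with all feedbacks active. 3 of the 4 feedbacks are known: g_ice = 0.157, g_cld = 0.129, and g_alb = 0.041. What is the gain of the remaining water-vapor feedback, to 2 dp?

Amplification A = ΔT/ΔT₀ = 13.6/1.78 = 7.64.
Total gain g = 1 − 1/A = 1 − 1/7.64 = 0.8691.
Known gains sum to 0.157 + 0.129 + 0.041 = 0.327.
g_wv = 0.8691 − 0.327 = 0.54.

0.54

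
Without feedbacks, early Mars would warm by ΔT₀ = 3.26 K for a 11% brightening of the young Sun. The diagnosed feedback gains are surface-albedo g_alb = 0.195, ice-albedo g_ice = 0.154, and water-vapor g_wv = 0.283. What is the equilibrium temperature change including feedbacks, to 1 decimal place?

Total gain g = 0.195 + 0.154 + 0.283 = 0.632.
Amplification A = 1/(1 − 0.632) = 2.717.
ΔT = 3.26 × 2.717 = 8.9 K.

8.9 K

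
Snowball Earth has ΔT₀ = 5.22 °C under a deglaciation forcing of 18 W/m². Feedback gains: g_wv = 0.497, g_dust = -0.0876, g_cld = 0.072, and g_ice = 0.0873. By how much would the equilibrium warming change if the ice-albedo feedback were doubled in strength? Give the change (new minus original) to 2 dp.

3.07 °C

Original: g = 0.5687, ΔT = 5.22/(1−0.5687) = 12.1029 °C.
With doubled ice-albedo: g' = 0.656, ΔT' = 5.22/(1−0.656) = 15.1744 °C.
Change = 15.1744 − 12.1029 = 3.07 °C.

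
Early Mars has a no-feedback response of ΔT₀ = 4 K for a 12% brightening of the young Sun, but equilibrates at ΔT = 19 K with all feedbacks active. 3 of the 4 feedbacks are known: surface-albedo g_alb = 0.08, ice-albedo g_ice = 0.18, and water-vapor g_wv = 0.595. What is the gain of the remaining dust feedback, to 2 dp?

-0.07

Amplification A = ΔT/ΔT₀ = 19/4 = 4.75.
Total gain g = 1 − 1/A = 1 − 1/4.75 = 0.7895.
Known gains sum to 0.08 + 0.18 + 0.595 = 0.855.
g_dust = 0.7895 − 0.855 = -0.07.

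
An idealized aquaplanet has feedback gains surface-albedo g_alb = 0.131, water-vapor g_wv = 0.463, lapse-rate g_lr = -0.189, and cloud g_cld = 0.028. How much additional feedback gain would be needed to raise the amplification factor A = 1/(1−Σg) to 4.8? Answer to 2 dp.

Current total gain = 0.433.
Target gain for A = 4.8: g* = 1 − 1/4.8 = 0.7917.
Additional gain needed = 0.7917 − 0.433 = 0.36.

0.36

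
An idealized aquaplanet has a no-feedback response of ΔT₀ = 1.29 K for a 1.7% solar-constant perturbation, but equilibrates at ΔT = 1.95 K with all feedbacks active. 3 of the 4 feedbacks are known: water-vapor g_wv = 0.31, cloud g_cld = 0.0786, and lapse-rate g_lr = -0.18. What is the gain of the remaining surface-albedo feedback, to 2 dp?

Amplification A = ΔT/ΔT₀ = 1.95/1.29 = 1.512.
Total gain g = 1 − 1/A = 1 − 1/1.512 = 0.3386.
Known gains sum to 0.31 + 0.0786 − 0.18 = 0.2086.
g_alb = 0.3386 − 0.2086 = 0.13.

0.13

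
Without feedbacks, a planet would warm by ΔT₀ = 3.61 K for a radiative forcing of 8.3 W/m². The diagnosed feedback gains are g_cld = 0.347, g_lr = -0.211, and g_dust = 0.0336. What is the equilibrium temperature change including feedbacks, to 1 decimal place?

4.3 K

Total gain g = 0.347 − 0.211 + 0.0336 = 0.1696.
Amplification A = 1/(1 − 0.1696) = 1.204.
ΔT = 3.61 × 1.204 = 4.3 K.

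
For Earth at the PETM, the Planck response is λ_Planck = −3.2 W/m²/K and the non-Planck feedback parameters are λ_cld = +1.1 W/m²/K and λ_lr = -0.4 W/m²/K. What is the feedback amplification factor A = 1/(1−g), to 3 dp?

Convert to gains: g_cld = 1.1/3.2 = 0.3438; g_lr = -0.4/3.2 = -0.125.
Total gain g = 0.2188.
A = 1/(1 − 0.2188) = 1.280.

1.280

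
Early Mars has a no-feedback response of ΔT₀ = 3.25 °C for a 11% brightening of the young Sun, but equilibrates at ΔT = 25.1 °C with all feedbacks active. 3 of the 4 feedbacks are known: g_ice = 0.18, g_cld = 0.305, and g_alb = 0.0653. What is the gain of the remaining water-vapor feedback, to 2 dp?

0.32

Amplification A = ΔT/ΔT₀ = 25.1/3.25 = 7.723.
Total gain g = 1 − 1/A = 1 − 1/7.723 = 0.8705.
Known gains sum to 0.18 + 0.305 + 0.0653 = 0.5503.
g_wv = 0.8705 − 0.5503 = 0.32.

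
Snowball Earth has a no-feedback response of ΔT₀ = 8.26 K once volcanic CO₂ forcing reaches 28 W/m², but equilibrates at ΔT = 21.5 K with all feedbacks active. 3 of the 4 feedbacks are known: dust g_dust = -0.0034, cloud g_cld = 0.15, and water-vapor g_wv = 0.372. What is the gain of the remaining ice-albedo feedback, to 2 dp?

0.10

Amplification A = ΔT/ΔT₀ = 21.5/8.26 = 2.603.
Total gain g = 1 − 1/A = 1 − 1/2.603 = 0.6158.
Known gains sum to -0.0034 + 0.15 + 0.372 = 0.5186.
g_ice = 0.6158 − 0.5186 = 0.10.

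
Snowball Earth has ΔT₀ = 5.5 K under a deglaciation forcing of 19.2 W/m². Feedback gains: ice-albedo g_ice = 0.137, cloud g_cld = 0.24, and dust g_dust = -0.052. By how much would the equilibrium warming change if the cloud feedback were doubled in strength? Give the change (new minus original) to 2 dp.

Original: g = 0.325, ΔT = 5.5/(1−0.325) = 8.1481 K.
With doubled cloud: g' = 0.565, ΔT' = 5.5/(1−0.565) = 12.6437 K.
Change = 12.6437 − 8.1481 = 4.50 K.

4.50 K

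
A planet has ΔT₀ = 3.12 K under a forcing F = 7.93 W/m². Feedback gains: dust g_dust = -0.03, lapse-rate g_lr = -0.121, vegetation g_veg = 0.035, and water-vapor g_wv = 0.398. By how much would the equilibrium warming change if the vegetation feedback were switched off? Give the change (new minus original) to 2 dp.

Original: g = 0.282, ΔT = 3.12/(1−0.282) = 4.3454 K.
Without vegetation: g' = 0.247, ΔT' = 3.12/(1−0.247) = 4.1434 K.
Change = 4.1434 − 4.3454 = -0.20 K.

-0.20 K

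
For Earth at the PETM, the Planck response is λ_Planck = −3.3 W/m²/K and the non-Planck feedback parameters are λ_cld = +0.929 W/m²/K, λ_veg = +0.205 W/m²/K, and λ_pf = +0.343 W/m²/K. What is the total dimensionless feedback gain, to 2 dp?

Convert to gains: g_cld = 0.929/3.3 = 0.2815; g_veg = 0.205/3.3 = 0.06212; g_pf = 0.343/3.3 = 0.1039.
Total gain g = 0.44752.

0.45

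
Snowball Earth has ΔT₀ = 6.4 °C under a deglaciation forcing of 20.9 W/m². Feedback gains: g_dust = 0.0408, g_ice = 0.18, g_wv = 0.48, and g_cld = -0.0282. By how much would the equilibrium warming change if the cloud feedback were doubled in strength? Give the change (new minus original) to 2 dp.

Original: g = 0.6726, ΔT = 6.4/(1−0.6726) = 19.5480 °C.
With doubled cloud: g' = 0.6444, ΔT' = 6.4/(1−0.6444) = 17.9978 °C.
Change = 17.9978 − 19.5480 = -1.55 °C.

-1.55 °C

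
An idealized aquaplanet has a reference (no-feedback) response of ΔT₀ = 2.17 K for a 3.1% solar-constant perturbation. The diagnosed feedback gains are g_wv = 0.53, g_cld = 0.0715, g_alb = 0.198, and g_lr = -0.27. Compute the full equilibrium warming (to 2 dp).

Total gain g = 0.53 + 0.0715 + 0.198 − 0.27 = 0.5295.
Amplification A = 1/(1 − 0.5295) = 2.125.
ΔT = 2.17 × 2.125 = 4.61 K.

4.61 K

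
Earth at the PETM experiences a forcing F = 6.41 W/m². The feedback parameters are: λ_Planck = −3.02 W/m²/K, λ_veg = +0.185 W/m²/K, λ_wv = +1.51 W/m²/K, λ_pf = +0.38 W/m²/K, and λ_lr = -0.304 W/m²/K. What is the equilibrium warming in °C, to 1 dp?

5.1 °C

Net feedback parameter λ = (−3.02) + (+0.185) + (+1.51) + (+0.38) + (-0.304) = -1.249 W/m²/K.
ΔT = −F/λ = −6.41/(-1.249) = 5.1 °C.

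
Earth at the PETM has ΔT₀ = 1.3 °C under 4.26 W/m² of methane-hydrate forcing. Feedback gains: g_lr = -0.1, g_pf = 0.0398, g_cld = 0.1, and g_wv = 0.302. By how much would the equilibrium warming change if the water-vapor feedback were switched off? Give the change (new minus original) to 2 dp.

-0.62 °C

Original: g = 0.3418, ΔT = 1.3/(1−0.3418) = 1.9751 °C.
Without water-vapor: g' = 0.0398, ΔT' = 1.3/(1−0.0398) = 1.3539 °C.
Change = 1.3539 − 1.9751 = -0.62 °C.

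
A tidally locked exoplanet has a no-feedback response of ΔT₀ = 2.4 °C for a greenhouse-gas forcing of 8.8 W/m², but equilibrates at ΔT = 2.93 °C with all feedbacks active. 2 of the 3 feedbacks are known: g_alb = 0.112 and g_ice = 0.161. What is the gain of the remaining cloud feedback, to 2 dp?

Amplification A = ΔT/ΔT₀ = 2.93/2.4 = 1.221.
Total gain g = 1 − 1/A = 1 − 1/1.221 = 0.181.
Known gains sum to 0.112 + 0.161 = 0.273.
g_cld = 0.181 − 0.273 = -0.09.

-0.09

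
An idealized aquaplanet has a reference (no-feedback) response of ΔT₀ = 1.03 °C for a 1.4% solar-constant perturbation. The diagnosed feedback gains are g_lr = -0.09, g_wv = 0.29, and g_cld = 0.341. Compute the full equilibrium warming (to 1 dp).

Total gain g = -0.09 + 0.29 + 0.341 = 0.541.
Amplification A = 1/(1 − 0.541) = 2.179.
ΔT = 1.03 × 2.179 = 2.2 °C.

2.2 °C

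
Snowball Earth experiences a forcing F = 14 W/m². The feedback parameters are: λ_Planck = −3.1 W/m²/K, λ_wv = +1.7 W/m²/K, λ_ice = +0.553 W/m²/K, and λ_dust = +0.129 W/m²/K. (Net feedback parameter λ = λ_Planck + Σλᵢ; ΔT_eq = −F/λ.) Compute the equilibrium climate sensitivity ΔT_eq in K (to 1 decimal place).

Net feedback parameter λ = (−3.1) + (+1.7) + (+0.553) + (+0.129) = -0.718 W/m²/K.
ΔT = −F/λ = −14/(-0.718) = 19.5 K.

19.5 K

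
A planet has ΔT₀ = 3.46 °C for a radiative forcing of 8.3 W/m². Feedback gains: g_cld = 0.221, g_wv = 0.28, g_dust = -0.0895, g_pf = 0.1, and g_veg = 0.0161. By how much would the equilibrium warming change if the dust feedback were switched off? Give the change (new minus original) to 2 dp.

Original: g = 0.5276, ΔT = 3.46/(1−0.5276) = 7.3243 °C.
Without dust: g' = 0.6171, ΔT' = 3.46/(1−0.6171) = 9.0363 °C.
Change = 9.0363 − 7.3243 = 1.71 °C.

1.71 °C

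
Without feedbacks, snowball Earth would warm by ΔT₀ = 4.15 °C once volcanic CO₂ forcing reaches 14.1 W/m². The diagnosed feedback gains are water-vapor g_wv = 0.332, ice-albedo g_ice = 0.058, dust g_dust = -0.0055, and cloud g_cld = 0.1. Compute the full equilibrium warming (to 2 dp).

Total gain g = 0.332 + 0.058 − 0.0055 + 0.1 = 0.4845.
Amplification A = 1/(1 − 0.4845) = 1.94.
ΔT = 4.15 × 1.94 = 8.05 °C.

8.05 °C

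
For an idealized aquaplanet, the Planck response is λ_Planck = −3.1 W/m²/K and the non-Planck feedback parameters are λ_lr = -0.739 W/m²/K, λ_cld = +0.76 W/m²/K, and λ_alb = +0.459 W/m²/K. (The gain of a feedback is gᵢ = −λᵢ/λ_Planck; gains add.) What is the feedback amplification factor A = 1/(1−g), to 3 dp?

Convert to gains: g_lr = -0.739/3.1 = -0.2384; g_cld = 0.76/3.1 = 0.2452; g_alb = 0.459/3.1 = 0.1481.
Total gain g = 0.1549.
A = 1/(1 − 0.1549) = 1.183.

1.183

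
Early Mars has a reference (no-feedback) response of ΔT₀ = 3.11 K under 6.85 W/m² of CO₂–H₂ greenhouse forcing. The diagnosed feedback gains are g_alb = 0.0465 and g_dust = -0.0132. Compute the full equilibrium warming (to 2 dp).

3.22 K

Total gain g = 0.0465 − 0.0132 = 0.0333.
Amplification A = 1/(1 − 0.0333) = 1.034.
ΔT = 3.11 × 1.034 = 3.22 K.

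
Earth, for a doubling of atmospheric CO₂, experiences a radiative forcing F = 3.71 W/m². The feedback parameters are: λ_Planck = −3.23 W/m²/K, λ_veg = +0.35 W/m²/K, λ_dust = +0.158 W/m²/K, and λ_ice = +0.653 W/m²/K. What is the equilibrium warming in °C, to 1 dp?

1.8 °C

Net feedback parameter λ = (−3.23) + (+0.35) + (+0.158) + (+0.653) = -2.069 W/m²/K.
ΔT = −F/λ = −3.71/(-2.069) = 1.8 °C.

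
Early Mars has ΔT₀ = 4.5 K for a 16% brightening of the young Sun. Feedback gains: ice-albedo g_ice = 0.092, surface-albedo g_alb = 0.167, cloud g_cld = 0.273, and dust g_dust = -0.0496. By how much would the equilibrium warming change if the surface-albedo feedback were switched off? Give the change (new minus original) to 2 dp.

Original: g = 0.4824, ΔT = 4.5/(1−0.4824) = 8.6940 K.
Without surface-albedo: g' = 0.3154, ΔT' = 4.5/(1−0.3154) = 6.5732 K.
Change = 6.5732 − 8.6940 = -2.12 K.

-2.12 K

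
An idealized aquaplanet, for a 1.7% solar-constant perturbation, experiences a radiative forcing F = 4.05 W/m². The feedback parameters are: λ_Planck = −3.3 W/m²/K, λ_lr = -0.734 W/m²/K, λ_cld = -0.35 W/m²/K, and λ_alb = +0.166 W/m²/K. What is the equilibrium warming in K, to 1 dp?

Net feedback parameter λ = (−3.3) + (-0.734) + (-0.35) + (+0.166) = -4.218 W/m²/K.
ΔT = −F/λ = −4.05/(-4.218) = 1.0 K.

1.0 K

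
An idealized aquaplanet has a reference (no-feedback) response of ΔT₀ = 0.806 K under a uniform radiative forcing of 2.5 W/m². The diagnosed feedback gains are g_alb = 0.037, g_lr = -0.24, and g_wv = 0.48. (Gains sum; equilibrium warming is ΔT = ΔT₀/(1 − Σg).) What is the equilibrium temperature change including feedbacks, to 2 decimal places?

Total gain g = 0.037 − 0.24 + 0.48 = 0.277.
Amplification A = 1/(1 − 0.277) = 1.383.
ΔT = 0.806 × 1.383 = 1.11 K.

1.11 K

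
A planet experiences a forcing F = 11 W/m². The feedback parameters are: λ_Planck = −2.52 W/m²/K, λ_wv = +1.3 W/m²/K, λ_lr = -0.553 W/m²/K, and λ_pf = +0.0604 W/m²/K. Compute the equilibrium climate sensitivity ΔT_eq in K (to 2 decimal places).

Net feedback parameter λ = (−2.52) + (+1.3) + (-0.553) + (+0.0604) = -1.7126 W/m²/K.
ΔT = −F/λ = −11/(-1.7126) = 6.42 K.

6.42 K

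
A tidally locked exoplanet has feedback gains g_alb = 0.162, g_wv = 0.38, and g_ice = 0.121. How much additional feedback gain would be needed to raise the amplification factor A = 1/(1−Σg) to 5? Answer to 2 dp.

Current total gain = 0.663.
Target gain for A = 5: g* = 1 − 1/5 = 0.8.
Additional gain needed = 0.8 − 0.663 = 0.14.

0.14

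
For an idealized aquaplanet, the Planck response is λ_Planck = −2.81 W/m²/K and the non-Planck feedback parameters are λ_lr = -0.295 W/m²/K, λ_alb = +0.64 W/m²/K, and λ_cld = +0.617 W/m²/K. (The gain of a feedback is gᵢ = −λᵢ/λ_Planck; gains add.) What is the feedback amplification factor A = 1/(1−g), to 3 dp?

Convert to gains: g_lr = -0.295/2.81 = -0.105; g_alb = 0.64/2.81 = 0.2278; g_cld = 0.617/2.81 = 0.2196.
Total gain g = 0.3424.
A = 1/(1 − 0.3424) = 1.521.

1.521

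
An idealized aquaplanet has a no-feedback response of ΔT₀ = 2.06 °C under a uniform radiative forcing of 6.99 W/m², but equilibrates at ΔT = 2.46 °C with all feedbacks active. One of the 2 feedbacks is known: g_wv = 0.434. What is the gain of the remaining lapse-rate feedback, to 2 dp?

Amplification A = ΔT/ΔT₀ = 2.46/2.06 = 1.194.
Total gain g = 1 − 1/A = 1 − 1/1.194 = 0.1625.
The known gain is 0.434.
g_lr = 0.1625 − 0.434 = -0.27.

-0.27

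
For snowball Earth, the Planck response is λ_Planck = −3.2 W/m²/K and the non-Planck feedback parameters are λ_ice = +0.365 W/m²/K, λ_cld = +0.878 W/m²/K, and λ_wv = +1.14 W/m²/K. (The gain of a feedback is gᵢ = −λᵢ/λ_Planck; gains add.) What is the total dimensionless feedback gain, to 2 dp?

0.74

Convert to gains: g_ice = 0.365/3.2 = 0.1141; g_cld = 0.878/3.2 = 0.2744; g_wv = 1.14/3.2 = 0.3562.
Total gain g = 0.7447.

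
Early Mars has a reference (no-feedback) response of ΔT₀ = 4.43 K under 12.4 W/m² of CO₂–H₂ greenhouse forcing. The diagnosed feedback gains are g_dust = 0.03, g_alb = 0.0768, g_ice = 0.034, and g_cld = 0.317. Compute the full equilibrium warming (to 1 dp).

Total gain g = 0.03 + 0.0768 + 0.034 + 0.317 = 0.4578.
Amplification A = 1/(1 − 0.4578) = 1.844.
ΔT = 4.43 × 1.844 = 8.2 K.

8.2 K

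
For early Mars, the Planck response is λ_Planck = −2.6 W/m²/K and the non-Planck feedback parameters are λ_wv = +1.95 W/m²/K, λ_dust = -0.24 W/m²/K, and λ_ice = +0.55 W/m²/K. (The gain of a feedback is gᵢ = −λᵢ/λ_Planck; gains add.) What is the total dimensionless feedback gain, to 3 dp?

Convert to gains: g_wv = 1.95/2.6 = 0.75; g_dust = -0.24/2.6 = -0.09231; g_ice = 0.55/2.6 = 0.2115.
Total gain g = 0.86919.

0.869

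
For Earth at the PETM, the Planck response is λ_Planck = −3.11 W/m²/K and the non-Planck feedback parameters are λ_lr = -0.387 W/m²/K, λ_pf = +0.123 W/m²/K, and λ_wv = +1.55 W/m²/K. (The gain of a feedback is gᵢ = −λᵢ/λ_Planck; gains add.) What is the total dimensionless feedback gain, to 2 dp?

0.41

Convert to gains: g_lr = -0.387/3.11 = -0.1244; g_pf = 0.123/3.11 = 0.03955; g_wv = 1.55/3.11 = 0.4984.
Total gain g = 0.41355.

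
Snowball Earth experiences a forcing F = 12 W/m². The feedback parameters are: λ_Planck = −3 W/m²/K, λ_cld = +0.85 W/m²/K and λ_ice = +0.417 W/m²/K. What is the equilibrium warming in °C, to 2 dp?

6.92 °C

Net feedback parameter λ = (−3) + (+0.85) + (+0.417) = -1.733 W/m²/K.
ΔT = −F/λ = −12/(-1.733) = 6.92 °C.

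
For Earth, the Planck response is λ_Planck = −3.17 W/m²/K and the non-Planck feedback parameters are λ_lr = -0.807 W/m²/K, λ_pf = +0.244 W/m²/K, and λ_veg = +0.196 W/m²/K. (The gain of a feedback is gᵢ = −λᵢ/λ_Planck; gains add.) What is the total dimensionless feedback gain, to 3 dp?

Convert to gains: g_lr = -0.807/3.17 = -0.2546; g_pf = 0.244/3.17 = 0.07697; g_veg = 0.196/3.17 = 0.06183.
Total gain g = -0.1158.

-0.116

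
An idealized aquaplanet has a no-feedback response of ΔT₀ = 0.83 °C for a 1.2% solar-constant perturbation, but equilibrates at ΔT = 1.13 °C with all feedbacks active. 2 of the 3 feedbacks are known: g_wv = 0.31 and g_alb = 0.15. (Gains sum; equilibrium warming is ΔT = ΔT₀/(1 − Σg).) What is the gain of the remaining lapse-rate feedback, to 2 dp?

Amplification A = ΔT/ΔT₀ = 1.13/0.83 = 1.361.
Total gain g = 1 − 1/A = 1 − 1/1.361 = 0.2652.
Known gains sum to 0.31 + 0.15 = 0.46.
g_lr = 0.2652 − 0.46 = -0.19.

-0.19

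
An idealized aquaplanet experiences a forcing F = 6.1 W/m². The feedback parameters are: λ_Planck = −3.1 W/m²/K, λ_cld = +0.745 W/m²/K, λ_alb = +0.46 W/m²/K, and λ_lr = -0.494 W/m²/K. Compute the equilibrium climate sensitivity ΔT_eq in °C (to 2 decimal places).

Net feedback parameter λ = (−3.1) + (+0.745) + (+0.46) + (-0.494) = -2.389 W/m²/K.
ΔT = −F/λ = −6.1/(-2.389) = 2.55 °C.

2.55 °C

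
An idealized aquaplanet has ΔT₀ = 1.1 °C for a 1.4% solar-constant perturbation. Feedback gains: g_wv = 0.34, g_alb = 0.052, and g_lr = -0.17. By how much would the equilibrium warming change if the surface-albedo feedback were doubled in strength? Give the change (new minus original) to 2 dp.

0.10 °C

Original: g = 0.222, ΔT = 1.1/(1−0.222) = 1.4139 °C.
With doubled surface-albedo: g' = 0.274, ΔT' = 1.1/(1−0.274) = 1.5152 °C.
Change = 1.5152 − 1.4139 = 0.10 °C.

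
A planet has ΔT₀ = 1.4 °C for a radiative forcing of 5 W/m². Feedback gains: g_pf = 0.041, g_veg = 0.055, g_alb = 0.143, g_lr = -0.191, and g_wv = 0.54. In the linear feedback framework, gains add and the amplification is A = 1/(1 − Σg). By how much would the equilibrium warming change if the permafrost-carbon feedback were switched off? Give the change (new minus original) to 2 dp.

-0.31 °C

Original: g = 0.588, ΔT = 1.4/(1−0.588) = 3.3981 °C.
Without permafrost-carbon: g' = 0.547, ΔT' = 1.4/(1−0.547) = 3.0905 °C.
Change = 3.0905 − 3.3981 = -0.31 °C.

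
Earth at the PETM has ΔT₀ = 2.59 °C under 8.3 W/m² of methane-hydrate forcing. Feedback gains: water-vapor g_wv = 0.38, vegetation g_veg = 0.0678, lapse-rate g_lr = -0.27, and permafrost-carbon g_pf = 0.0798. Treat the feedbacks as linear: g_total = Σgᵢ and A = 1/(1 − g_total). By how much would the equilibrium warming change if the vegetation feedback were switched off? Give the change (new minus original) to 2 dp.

Original: g = 0.2576, ΔT = 2.59/(1−0.2576) = 3.4887 °C.
Without vegetation: g' = 0.1898, ΔT' = 2.59/(1−0.1898) = 3.1967 °C.
Change = 3.1967 − 3.4887 = -0.29 °C.

-0.29 °C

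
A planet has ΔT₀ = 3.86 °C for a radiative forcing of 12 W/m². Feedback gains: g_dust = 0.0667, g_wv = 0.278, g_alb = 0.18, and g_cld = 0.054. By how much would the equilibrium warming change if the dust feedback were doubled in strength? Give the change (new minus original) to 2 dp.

1.72 °C

Original: g = 0.5787, ΔT = 3.86/(1−0.5787) = 9.1621 °C.
With doubled dust: g' = 0.6454, ΔT' = 3.86/(1−0.6454) = 10.8855 °C.
Change = 10.8855 − 9.1621 = 1.72 °C.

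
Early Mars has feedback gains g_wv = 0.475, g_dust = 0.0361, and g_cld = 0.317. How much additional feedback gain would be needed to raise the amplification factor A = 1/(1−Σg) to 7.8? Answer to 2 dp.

0.04

Current total gain = 0.8281.
Target gain for A = 7.8: g* = 1 − 1/7.8 = 0.8718.
Additional gain needed = 0.8718 − 0.8281 = 0.04.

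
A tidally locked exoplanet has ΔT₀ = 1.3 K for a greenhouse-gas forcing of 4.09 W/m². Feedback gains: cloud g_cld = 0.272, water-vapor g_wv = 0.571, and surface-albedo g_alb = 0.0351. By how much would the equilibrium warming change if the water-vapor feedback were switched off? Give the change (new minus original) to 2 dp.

-8.79 K

Original: g = 0.8781, ΔT = 1.3/(1−0.8781) = 10.6645 K.
Without water-vapor: g' = 0.3071, ΔT' = 1.3/(1−0.3071) = 1.8762 K.
Change = 1.8762 − 10.6645 = -8.79 K.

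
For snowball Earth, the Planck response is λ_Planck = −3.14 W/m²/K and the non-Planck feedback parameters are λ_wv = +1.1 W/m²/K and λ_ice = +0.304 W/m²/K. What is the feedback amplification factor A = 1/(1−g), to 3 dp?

Convert to gains: g_wv = 1.1/3.14 = 0.3503; g_ice = 0.304/3.14 = 0.09682.
Total gain g = 0.44712.
A = 1/(1 − 0.44712) = 1.809.

1.809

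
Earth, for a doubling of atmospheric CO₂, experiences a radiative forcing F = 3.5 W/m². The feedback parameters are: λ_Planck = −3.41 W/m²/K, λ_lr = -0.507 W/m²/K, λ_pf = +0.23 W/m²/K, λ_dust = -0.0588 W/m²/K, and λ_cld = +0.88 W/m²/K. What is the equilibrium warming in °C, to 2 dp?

Net feedback parameter λ = (−3.41) + (-0.507) + (+0.23) + (-0.0588) + (+0.88) = -2.8658 W/m²/K.
ΔT = −F/λ = −3.5/(-2.8658) = 1.22 °C.

1.22 °C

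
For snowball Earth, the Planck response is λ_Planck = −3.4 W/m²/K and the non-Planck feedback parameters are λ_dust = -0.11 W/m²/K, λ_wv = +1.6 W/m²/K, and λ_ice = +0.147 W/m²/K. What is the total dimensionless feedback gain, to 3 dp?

Convert to gains: g_dust = -0.11/3.4 = -0.03235; g_wv = 1.6/3.4 = 0.4706; g_ice = 0.147/3.4 = 0.04324.
Total gain g = 0.48149.

0.481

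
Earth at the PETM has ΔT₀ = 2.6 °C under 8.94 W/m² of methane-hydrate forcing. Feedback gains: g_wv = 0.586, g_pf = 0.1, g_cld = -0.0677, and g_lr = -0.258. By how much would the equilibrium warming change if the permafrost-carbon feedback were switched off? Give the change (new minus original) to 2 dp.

-0.55 °C

Original: g = 0.3603, ΔT = 2.6/(1−0.3603) = 4.0644 °C.
Without permafrost-carbon: g' = 0.2603, ΔT' = 2.6/(1−0.2603) = 3.5149 °C.
Change = 3.5149 − 4.0644 = -0.55 °C.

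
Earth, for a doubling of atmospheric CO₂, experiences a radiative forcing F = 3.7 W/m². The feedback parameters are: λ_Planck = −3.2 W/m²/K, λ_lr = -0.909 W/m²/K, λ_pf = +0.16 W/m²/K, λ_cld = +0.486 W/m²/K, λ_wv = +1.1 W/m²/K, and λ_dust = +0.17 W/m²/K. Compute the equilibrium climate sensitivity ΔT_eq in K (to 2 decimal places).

1.69 K

Net feedback parameter λ = (−3.2) + (-0.909) + (+0.16) + (+0.486) + (+1.1) + (+0.17) = -2.193 W/m²/K.
ΔT = −F/λ = −3.7/(-2.193) = 1.69 K.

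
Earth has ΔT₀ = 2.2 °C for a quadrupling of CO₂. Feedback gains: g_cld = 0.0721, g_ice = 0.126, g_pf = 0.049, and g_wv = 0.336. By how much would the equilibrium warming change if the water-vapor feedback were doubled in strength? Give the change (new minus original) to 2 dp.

21.92 °C

Original: g = 0.5831, ΔT = 2.2/(1−0.5831) = 5.2770 °C.
With doubled water-vapor: g' = 0.9191, ΔT' = 2.2/(1−0.9191) = 27.1941 °C.
Change = 27.1941 − 5.2770 = 21.92 °C.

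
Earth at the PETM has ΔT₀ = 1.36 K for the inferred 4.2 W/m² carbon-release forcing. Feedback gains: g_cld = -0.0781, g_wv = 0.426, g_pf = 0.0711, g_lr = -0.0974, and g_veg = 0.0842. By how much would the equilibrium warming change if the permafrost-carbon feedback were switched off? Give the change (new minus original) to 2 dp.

-0.24 K

Original: g = 0.4058, ΔT = 1.36/(1−0.4058) = 2.2888 K.
Without permafrost-carbon: g' = 0.3347, ΔT' = 1.36/(1−0.3347) = 2.0442 K.
Change = 2.0442 − 2.2888 = -0.24 K.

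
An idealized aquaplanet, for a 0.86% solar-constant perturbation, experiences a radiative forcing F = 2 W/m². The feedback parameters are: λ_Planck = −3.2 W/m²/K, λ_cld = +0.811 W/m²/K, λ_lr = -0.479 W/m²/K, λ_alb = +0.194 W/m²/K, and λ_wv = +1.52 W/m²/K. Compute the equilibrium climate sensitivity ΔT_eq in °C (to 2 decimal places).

1.73 °C

Net feedback parameter λ = (−3.2) + (+0.811) + (-0.479) + (+0.194) + (+1.52) = -1.154 W/m²/K.
ΔT = −F/λ = −2/(-1.154) = 1.73 °C.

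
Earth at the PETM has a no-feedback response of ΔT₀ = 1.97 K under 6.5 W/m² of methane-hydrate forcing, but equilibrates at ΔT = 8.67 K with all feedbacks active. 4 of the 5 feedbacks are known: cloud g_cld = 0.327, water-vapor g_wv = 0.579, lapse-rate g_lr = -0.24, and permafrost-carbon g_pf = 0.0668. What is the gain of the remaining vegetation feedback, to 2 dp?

0.04

Amplification A = ΔT/ΔT₀ = 8.67/1.97 = 4.401.
Total gain g = 1 − 1/A = 1 − 1/4.401 = 0.7728.
Known gains sum to 0.327 + 0.579 − 0.24 + 0.0668 = 0.7328.
g_veg = 0.7728 − 0.7328 = 0.04.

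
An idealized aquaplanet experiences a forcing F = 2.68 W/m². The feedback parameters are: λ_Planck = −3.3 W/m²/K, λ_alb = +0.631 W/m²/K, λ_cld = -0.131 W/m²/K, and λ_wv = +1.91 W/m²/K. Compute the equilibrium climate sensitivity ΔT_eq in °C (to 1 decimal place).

Net feedback parameter λ = (−3.3) + (+0.631) + (-0.131) + (+1.91) = -0.89 W/m²/K.
ΔT = −F/λ = −2.68/(-0.89) = 3.0 °C.

3.0 °C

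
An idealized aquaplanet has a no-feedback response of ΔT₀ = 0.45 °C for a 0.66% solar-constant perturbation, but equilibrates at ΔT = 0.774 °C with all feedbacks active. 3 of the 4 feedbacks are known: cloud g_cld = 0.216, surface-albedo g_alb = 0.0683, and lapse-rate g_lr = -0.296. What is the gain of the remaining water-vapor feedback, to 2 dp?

0.43

Amplification A = ΔT/ΔT₀ = 0.774/0.45 = 1.72.
Total gain g = 1 − 1/A = 1 − 1/1.72 = 0.4186.
Known gains sum to 0.216 + 0.0683 − 0.296 = -0.0117.
g_wv = 0.4186 + 0.0117 = 0.43.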